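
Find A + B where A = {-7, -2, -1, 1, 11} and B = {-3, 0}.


A + B = {a + b : a ∈ A, b ∈ B}.
Enumerate all |A|·|B| = 5·2 = 10 pairs (a, b) and collect distinct sums.
a = -7: -7+-3=-10, -7+0=-7
a = -2: -2+-3=-5, -2+0=-2
a = -1: -1+-3=-4, -1+0=-1
a = 1: 1+-3=-2, 1+0=1
a = 11: 11+-3=8, 11+0=11
Collecting distinct sums: A + B = {-10, -7, -5, -4, -2, -1, 1, 8, 11}
|A + B| = 9

A + B = {-10, -7, -5, -4, -2, -1, 1, 8, 11}


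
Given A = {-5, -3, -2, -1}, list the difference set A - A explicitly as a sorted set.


A - A = {a - a' : a, a' ∈ A}.
Compute a - a' for each ordered pair (a, a'):
a = -5: -5--5=0, -5--3=-2, -5--2=-3, -5--1=-4
a = -3: -3--5=2, -3--3=0, -3--2=-1, -3--1=-2
a = -2: -2--5=3, -2--3=1, -2--2=0, -2--1=-1
a = -1: -1--5=4, -1--3=2, -1--2=1, -1--1=0
Collecting distinct values (and noting 0 appears from a-a):
A - A = {-4, -3, -2, -1, 0, 1, 2, 3, 4}
|A - A| = 9

A - A = {-4, -3, -2, -1, 0, 1, 2, 3, 4}


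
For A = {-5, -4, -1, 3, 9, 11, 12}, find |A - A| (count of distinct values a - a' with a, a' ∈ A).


A - A = {a - a' : a, a' ∈ A}; |A| = 7.
Bounds: 2|A|-1 ≤ |A - A| ≤ |A|² - |A| + 1, i.e. 13 ≤ |A - A| ≤ 43.
Note: 0 ∈ A - A always (from a - a). The set is symmetric: if d ∈ A - A then -d ∈ A - A.
Enumerate nonzero differences d = a - a' with a > a' (then include -d):
Positive differences: {1, 2, 3, 4, 6, 7, 8, 9, 10, 12, 13, 14, 15, 16, 17}
Full difference set: {0} ∪ (positive diffs) ∪ (negative diffs).
|A - A| = 1 + 2·15 = 31 (matches direct enumeration: 31).

|A - A| = 31


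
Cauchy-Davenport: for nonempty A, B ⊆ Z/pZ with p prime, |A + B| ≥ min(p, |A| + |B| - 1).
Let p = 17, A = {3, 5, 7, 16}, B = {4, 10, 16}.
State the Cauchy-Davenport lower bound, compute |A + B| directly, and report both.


Cauchy-Davenport: |A + B| ≥ min(p, |A| + |B| - 1) for A, B nonempty in Z/pZ.
|A| = 4, |B| = 3, p = 17.
CD lower bound = min(17, 4 + 3 - 1) = min(17, 6) = 6.
Compute A + B mod 17 directly:
a = 3: 3+4=7, 3+10=13, 3+16=2
a = 5: 5+4=9, 5+10=15, 5+16=4
a = 7: 7+4=11, 7+10=0, 7+16=6
a = 16: 16+4=3, 16+10=9, 16+16=15
A + B = {0, 2, 3, 4, 6, 7, 9, 11, 13, 15}, so |A + B| = 10.
Verify: 10 ≥ 6? Yes ✓.

CD lower bound = 6, actual |A + B| = 10.


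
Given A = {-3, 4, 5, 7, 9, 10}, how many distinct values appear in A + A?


A + A = {a + a' : a, a' ∈ A}; |A| = 6.
General bounds: 2|A| - 1 ≤ |A + A| ≤ |A|(|A|+1)/2, i.e. 11 ≤ |A + A| ≤ 21.
Lower bound 2|A|-1 is attained iff A is an arithmetic progression.
Enumerate sums a + a' for a ≤ a' (symmetric, so this suffices):
a = -3: -3+-3=-6, -3+4=1, -3+5=2, -3+7=4, -3+9=6, -3+10=7
a = 4: 4+4=8, 4+5=9, 4+7=11, 4+9=13, 4+10=14
a = 5: 5+5=10, 5+7=12, 5+9=14, 5+10=15
a = 7: 7+7=14, 7+9=16, 7+10=17
a = 9: 9+9=18, 9+10=19
a = 10: 10+10=20
Distinct sums: {-6, 1, 2, 4, 6, 7, 8, 9, 10, 11, 12, 13, 14, 15, 16, 17, 18, 19, 20}
|A + A| = 19

|A + A| = 19


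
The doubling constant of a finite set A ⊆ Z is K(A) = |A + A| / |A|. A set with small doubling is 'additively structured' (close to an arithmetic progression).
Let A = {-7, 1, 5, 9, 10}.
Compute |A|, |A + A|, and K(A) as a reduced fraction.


|A| = 5.
Compute A + A by enumerating all 25 pairs.
A + A = {-14, -6, -2, 2, 3, 6, 10, 11, 14, 15, 18, 19, 20}, so |A + A| = 13.
K = |A + A| / |A| = 13/5 (already in lowest terms) ≈ 2.6000.
Reference: AP of size 5 gives K = 9/5 ≈ 1.8000; a fully generic set of size 5 gives K ≈ 3.0000.

|A| = 5, |A + A| = 13, K = 13/5.


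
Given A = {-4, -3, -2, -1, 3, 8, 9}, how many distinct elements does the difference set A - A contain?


A - A = {a - a' : a, a' ∈ A}; |A| = 7.
Bounds: 2|A|-1 ≤ |A - A| ≤ |A|² - |A| + 1, i.e. 13 ≤ |A - A| ≤ 43.
Note: 0 ∈ A - A always (from a - a). The set is symmetric: if d ∈ A - A then -d ∈ A - A.
Enumerate nonzero differences d = a - a' with a > a' (then include -d):
Positive differences: {1, 2, 3, 4, 5, 6, 7, 9, 10, 11, 12, 13}
Full difference set: {0} ∪ (positive diffs) ∪ (negative diffs).
|A - A| = 1 + 2·12 = 25 (matches direct enumeration: 25).

|A - A| = 25


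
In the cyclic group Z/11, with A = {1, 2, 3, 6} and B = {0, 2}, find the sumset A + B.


Work in Z/11Z: reduce every sum a + b modulo 11.
Enumerate all 8 pairs:
a = 1: 1+0=1, 1+2=3
a = 2: 2+0=2, 2+2=4
a = 3: 3+0=3, 3+2=5
a = 6: 6+0=6, 6+2=8
Distinct residues collected: {1, 2, 3, 4, 5, 6, 8}
|A + B| = 7 (out of 11 total residues).

A + B = {1, 2, 3, 4, 5, 6, 8}


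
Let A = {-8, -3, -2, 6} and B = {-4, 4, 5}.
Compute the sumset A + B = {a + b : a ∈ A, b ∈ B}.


A + B = {a + b : a ∈ A, b ∈ B}.
Enumerate all |A|·|B| = 4·3 = 12 pairs (a, b) and collect distinct sums.
a = -8: -8+-4=-12, -8+4=-4, -8+5=-3
a = -3: -3+-4=-7, -3+4=1, -3+5=2
a = -2: -2+-4=-6, -2+4=2, -2+5=3
a = 6: 6+-4=2, 6+4=10, 6+5=11
Collecting distinct sums: A + B = {-12, -7, -6, -4, -3, 1, 2, 3, 10, 11}
|A + B| = 10

A + B = {-12, -7, -6, -4, -3, 1, 2, 3, 10, 11}


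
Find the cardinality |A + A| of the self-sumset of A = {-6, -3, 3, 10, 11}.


A + A = {a + a' : a, a' ∈ A}; |A| = 5.
General bounds: 2|A| - 1 ≤ |A + A| ≤ |A|(|A|+1)/2, i.e. 9 ≤ |A + A| ≤ 15.
Lower bound 2|A|-1 is attained iff A is an arithmetic progression.
Enumerate sums a + a' for a ≤ a' (symmetric, so this suffices):
a = -6: -6+-6=-12, -6+-3=-9, -6+3=-3, -6+10=4, -6+11=5
a = -3: -3+-3=-6, -3+3=0, -3+10=7, -3+11=8
a = 3: 3+3=6, 3+10=13, 3+11=14
a = 10: 10+10=20, 10+11=21
a = 11: 11+11=22
Distinct sums: {-12, -9, -6, -3, 0, 4, 5, 6, 7, 8, 13, 14, 20, 21, 22}
|A + A| = 15

|A + A| = 15


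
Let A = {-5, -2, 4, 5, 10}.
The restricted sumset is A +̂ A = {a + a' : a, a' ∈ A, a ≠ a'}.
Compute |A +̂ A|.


Restricted sumset: A +̂ A = {a + a' : a ∈ A, a' ∈ A, a ≠ a'}.
Equivalently, take A + A and drop any sum 2a that is achievable ONLY as a + a for a ∈ A (i.e. sums representable only with equal summands).
Enumerate pairs (a, a') with a < a' (symmetric, so each unordered pair gives one sum; this covers all a ≠ a'):
  -5 + -2 = -7
  -5 + 4 = -1
  -5 + 5 = 0
  -5 + 10 = 5
  -2 + 4 = 2
  -2 + 5 = 3
  -2 + 10 = 8
  4 + 5 = 9
  4 + 10 = 14
  5 + 10 = 15
Collected distinct sums: {-7, -1, 0, 2, 3, 5, 8, 9, 14, 15}
|A +̂ A| = 10
(Reference bound: |A +̂ A| ≥ 2|A| - 3 for |A| ≥ 2, with |A| = 5 giving ≥ 7.)

|A +̂ A| = 10


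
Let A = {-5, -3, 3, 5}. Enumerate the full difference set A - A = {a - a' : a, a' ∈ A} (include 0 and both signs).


A - A = {a - a' : a, a' ∈ A}.
Compute a - a' for each ordered pair (a, a'):
a = -5: -5--5=0, -5--3=-2, -5-3=-8, -5-5=-10
a = -3: -3--5=2, -3--3=0, -3-3=-6, -3-5=-8
a = 3: 3--5=8, 3--3=6, 3-3=0, 3-5=-2
a = 5: 5--5=10, 5--3=8, 5-3=2, 5-5=0
Collecting distinct values (and noting 0 appears from a-a):
A - A = {-10, -8, -6, -2, 0, 2, 6, 8, 10}
|A - A| = 9

A - A = {-10, -8, -6, -2, 0, 2, 6, 8, 10}


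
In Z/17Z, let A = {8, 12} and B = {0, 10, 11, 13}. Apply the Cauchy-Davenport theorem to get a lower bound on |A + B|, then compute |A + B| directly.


Cauchy-Davenport: |A + B| ≥ min(p, |A| + |B| - 1) for A, B nonempty in Z/pZ.
|A| = 2, |B| = 4, p = 17.
CD lower bound = min(17, 2 + 4 - 1) = min(17, 5) = 5.
Compute A + B mod 17 directly:
a = 8: 8+0=8, 8+10=1, 8+11=2, 8+13=4
a = 12: 12+0=12, 12+10=5, 12+11=6, 12+13=8
A + B = {1, 2, 4, 5, 6, 8, 12}, so |A + B| = 7.
Verify: 7 ≥ 5? Yes ✓.

CD lower bound = 5, actual |A + B| = 7.


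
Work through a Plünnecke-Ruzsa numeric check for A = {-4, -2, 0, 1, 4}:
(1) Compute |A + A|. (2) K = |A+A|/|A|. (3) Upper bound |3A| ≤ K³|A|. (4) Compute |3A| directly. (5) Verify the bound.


|A| = 5.
Step 1: Compute A + A by enumerating all 25 pairs.
A + A = {-8, -6, -4, -3, -2, -1, 0, 1, 2, 4, 5, 8}, so |A + A| = 12.
Step 2: Doubling constant K = |A + A|/|A| = 12/5 = 12/5 ≈ 2.4000.
Step 3: Plünnecke-Ruzsa gives |3A| ≤ K³·|A| = (2.4000)³ · 5 ≈ 69.1200.
Step 4: Compute 3A = A + A + A directly by enumerating all triples (a,b,c) ∈ A³; |3A| = 20.
Step 5: Check 20 ≤ 69.1200? Yes ✓.

K = 12/5, Plünnecke-Ruzsa bound K³|A| ≈ 69.1200, |3A| = 20, inequality holds.


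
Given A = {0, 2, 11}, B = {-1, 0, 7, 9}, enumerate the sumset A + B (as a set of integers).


A + B = {a + b : a ∈ A, b ∈ B}.
Enumerate all |A|·|B| = 3·4 = 12 pairs (a, b) and collect distinct sums.
a = 0: 0+-1=-1, 0+0=0, 0+7=7, 0+9=9
a = 2: 2+-1=1, 2+0=2, 2+7=9, 2+9=11
a = 11: 11+-1=10, 11+0=11, 11+7=18, 11+9=20
Collecting distinct sums: A + B = {-1, 0, 1, 2, 7, 9, 10, 11, 18, 20}
|A + B| = 10

A + B = {-1, 0, 1, 2, 7, 9, 10, 11, 18, 20}


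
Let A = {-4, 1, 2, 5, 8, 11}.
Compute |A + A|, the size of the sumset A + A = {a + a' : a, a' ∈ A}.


A + A = {a + a' : a, a' ∈ A}; |A| = 6.
General bounds: 2|A| - 1 ≤ |A + A| ≤ |A|(|A|+1)/2, i.e. 11 ≤ |A + A| ≤ 21.
Lower bound 2|A|-1 is attained iff A is an arithmetic progression.
Enumerate sums a + a' for a ≤ a' (symmetric, so this suffices):
a = -4: -4+-4=-8, -4+1=-3, -4+2=-2, -4+5=1, -4+8=4, -4+11=7
a = 1: 1+1=2, 1+2=3, 1+5=6, 1+8=9, 1+11=12
a = 2: 2+2=4, 2+5=7, 2+8=10, 2+11=13
a = 5: 5+5=10, 5+8=13, 5+11=16
a = 8: 8+8=16, 8+11=19
a = 11: 11+11=22
Distinct sums: {-8, -3, -2, 1, 2, 3, 4, 6, 7, 9, 10, 12, 13, 16, 19, 22}
|A + A| = 16

|A + A| = 16


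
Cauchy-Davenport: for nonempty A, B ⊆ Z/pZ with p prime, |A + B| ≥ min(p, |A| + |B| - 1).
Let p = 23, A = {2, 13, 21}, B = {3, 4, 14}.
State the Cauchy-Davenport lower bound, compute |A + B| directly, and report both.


Cauchy-Davenport: |A + B| ≥ min(p, |A| + |B| - 1) for A, B nonempty in Z/pZ.
|A| = 3, |B| = 3, p = 23.
CD lower bound = min(23, 3 + 3 - 1) = min(23, 5) = 5.
Compute A + B mod 23 directly:
a = 2: 2+3=5, 2+4=6, 2+14=16
a = 13: 13+3=16, 13+4=17, 13+14=4
a = 21: 21+3=1, 21+4=2, 21+14=12
A + B = {1, 2, 4, 5, 6, 12, 16, 17}, so |A + B| = 8.
Verify: 8 ≥ 5? Yes ✓.

CD lower bound = 5, actual |A + B| = 8.


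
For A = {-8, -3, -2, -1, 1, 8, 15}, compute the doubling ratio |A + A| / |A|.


|A| = 7.
Compute A + A by enumerating all 49 pairs.
A + A = {-16, -11, -10, -9, -7, -6, -5, -4, -3, -2, -1, 0, 2, 5, 6, 7, 9, 12, 13, 14, 16, 23, 30}, so |A + A| = 23.
K = |A + A| / |A| = 23/7 (already in lowest terms) ≈ 3.2857.
Reference: AP of size 7 gives K = 13/7 ≈ 1.8571; a fully generic set of size 7 gives K ≈ 4.0000.

|A| = 7, |A + A| = 23, K = 23/7.


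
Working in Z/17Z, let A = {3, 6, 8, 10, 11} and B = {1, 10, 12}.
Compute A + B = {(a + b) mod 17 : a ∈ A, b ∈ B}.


Work in Z/17Z: reduce every sum a + b modulo 17.
Enumerate all 15 pairs:
a = 3: 3+1=4, 3+10=13, 3+12=15
a = 6: 6+1=7, 6+10=16, 6+12=1
a = 8: 8+1=9, 8+10=1, 8+12=3
a = 10: 10+1=11, 10+10=3, 10+12=5
a = 11: 11+1=12, 11+10=4, 11+12=6
Distinct residues collected: {1, 3, 4, 5, 6, 7, 9, 11, 12, 13, 15, 16}
|A + B| = 12 (out of 17 total residues).

A + B = {1, 3, 4, 5, 6, 7, 9, 11, 12, 13, 15, 16}


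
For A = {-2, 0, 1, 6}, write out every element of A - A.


A - A = {a - a' : a, a' ∈ A}.
Compute a - a' for each ordered pair (a, a'):
a = -2: -2--2=0, -2-0=-2, -2-1=-3, -2-6=-8
a = 0: 0--2=2, 0-0=0, 0-1=-1, 0-6=-6
a = 1: 1--2=3, 1-0=1, 1-1=0, 1-6=-5
a = 6: 6--2=8, 6-0=6, 6-1=5, 6-6=0
Collecting distinct values (and noting 0 appears from a-a):
A - A = {-8, -6, -5, -3, -2, -1, 0, 1, 2, 3, 5, 6, 8}
|A - A| = 13

A - A = {-8, -6, -5, -3, -2, -1, 0, 1, 2, 3, 5, 6, 8}


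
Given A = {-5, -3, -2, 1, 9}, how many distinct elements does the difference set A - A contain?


A - A = {a - a' : a, a' ∈ A}; |A| = 5.
Bounds: 2|A|-1 ≤ |A - A| ≤ |A|² - |A| + 1, i.e. 9 ≤ |A - A| ≤ 21.
Note: 0 ∈ A - A always (from a - a). The set is symmetric: if d ∈ A - A then -d ∈ A - A.
Enumerate nonzero differences d = a - a' with a > a' (then include -d):
Positive differences: {1, 2, 3, 4, 6, 8, 11, 12, 14}
Full difference set: {0} ∪ (positive diffs) ∪ (negative diffs).
|A - A| = 1 + 2·9 = 19 (matches direct enumeration: 19).

|A - A| = 19


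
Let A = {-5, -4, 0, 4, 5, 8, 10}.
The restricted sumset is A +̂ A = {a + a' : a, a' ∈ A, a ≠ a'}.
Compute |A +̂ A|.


Restricted sumset: A +̂ A = {a + a' : a ∈ A, a' ∈ A, a ≠ a'}.
Equivalently, take A + A and drop any sum 2a that is achievable ONLY as a + a for a ∈ A (i.e. sums representable only with equal summands).
Enumerate pairs (a, a') with a < a' (symmetric, so each unordered pair gives one sum; this covers all a ≠ a'):
  -5 + -4 = -9
  -5 + 0 = -5
  -5 + 4 = -1
  -5 + 5 = 0
  -5 + 8 = 3
  -5 + 10 = 5
  -4 + 0 = -4
  -4 + 4 = 0
  -4 + 5 = 1
  -4 + 8 = 4
  -4 + 10 = 6
  0 + 4 = 4
  0 + 5 = 5
  0 + 8 = 8
  0 + 10 = 10
  4 + 5 = 9
  4 + 8 = 12
  4 + 10 = 14
  5 + 8 = 13
  5 + 10 = 15
  8 + 10 = 18
Collected distinct sums: {-9, -5, -4, -1, 0, 1, 3, 4, 5, 6, 8, 9, 10, 12, 13, 14, 15, 18}
|A +̂ A| = 18
(Reference bound: |A +̂ A| ≥ 2|A| - 3 for |A| ≥ 2, with |A| = 7 giving ≥ 11.)

|A +̂ A| = 18


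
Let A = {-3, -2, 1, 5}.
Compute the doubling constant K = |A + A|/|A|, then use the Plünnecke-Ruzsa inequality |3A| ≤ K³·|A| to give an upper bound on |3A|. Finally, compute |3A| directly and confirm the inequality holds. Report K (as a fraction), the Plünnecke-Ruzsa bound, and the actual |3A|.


|A| = 4.
Step 1: Compute A + A by enumerating all 16 pairs.
A + A = {-6, -5, -4, -2, -1, 2, 3, 6, 10}, so |A + A| = 9.
Step 2: Doubling constant K = |A + A|/|A| = 9/4 = 9/4 ≈ 2.2500.
Step 3: Plünnecke-Ruzsa gives |3A| ≤ K³·|A| = (2.2500)³ · 4 ≈ 45.5625.
Step 4: Compute 3A = A + A + A directly by enumerating all triples (a,b,c) ∈ A³; |3A| = 16.
Step 5: Check 16 ≤ 45.5625? Yes ✓.

K = 9/4, Plünnecke-Ruzsa bound K³|A| ≈ 45.5625, |3A| = 16, inequality holds.


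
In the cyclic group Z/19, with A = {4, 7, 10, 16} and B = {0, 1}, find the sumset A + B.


Work in Z/19Z: reduce every sum a + b modulo 19.
Enumerate all 8 pairs:
a = 4: 4+0=4, 4+1=5
a = 7: 7+0=7, 7+1=8
a = 10: 10+0=10, 10+1=11
a = 16: 16+0=16, 16+1=17
Distinct residues collected: {4, 5, 7, 8, 10, 11, 16, 17}
|A + B| = 8 (out of 19 total residues).

A + B = {4, 5, 7, 8, 10, 11, 16, 17}


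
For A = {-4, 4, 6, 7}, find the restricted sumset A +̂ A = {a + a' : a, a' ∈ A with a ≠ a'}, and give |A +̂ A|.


Restricted sumset: A +̂ A = {a + a' : a ∈ A, a' ∈ A, a ≠ a'}.
Equivalently, take A + A and drop any sum 2a that is achievable ONLY as a + a for a ∈ A (i.e. sums representable only with equal summands).
Enumerate pairs (a, a') with a < a' (symmetric, so each unordered pair gives one sum; this covers all a ≠ a'):
  -4 + 4 = 0
  -4 + 6 = 2
  -4 + 7 = 3
  4 + 6 = 10
  4 + 7 = 11
  6 + 7 = 13
Collected distinct sums: {0, 2, 3, 10, 11, 13}
|A +̂ A| = 6
(Reference bound: |A +̂ A| ≥ 2|A| - 3 for |A| ≥ 2, with |A| = 4 giving ≥ 5.)

|A +̂ A| = 6


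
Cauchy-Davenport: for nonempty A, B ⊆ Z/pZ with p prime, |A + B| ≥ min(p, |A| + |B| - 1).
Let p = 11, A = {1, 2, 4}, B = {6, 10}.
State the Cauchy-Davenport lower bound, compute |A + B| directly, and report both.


Cauchy-Davenport: |A + B| ≥ min(p, |A| + |B| - 1) for A, B nonempty in Z/pZ.
|A| = 3, |B| = 2, p = 11.
CD lower bound = min(11, 3 + 2 - 1) = min(11, 4) = 4.
Compute A + B mod 11 directly:
a = 1: 1+6=7, 1+10=0
a = 2: 2+6=8, 2+10=1
a = 4: 4+6=10, 4+10=3
A + B = {0, 1, 3, 7, 8, 10}, so |A + B| = 6.
Verify: 6 ≥ 4? Yes ✓.

CD lower bound = 4, actual |A + B| = 6.


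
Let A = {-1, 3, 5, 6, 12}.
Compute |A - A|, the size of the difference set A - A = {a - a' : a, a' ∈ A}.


A - A = {a - a' : a, a' ∈ A}; |A| = 5.
Bounds: 2|A|-1 ≤ |A - A| ≤ |A|² - |A| + 1, i.e. 9 ≤ |A - A| ≤ 21.
Note: 0 ∈ A - A always (from a - a). The set is symmetric: if d ∈ A - A then -d ∈ A - A.
Enumerate nonzero differences d = a - a' with a > a' (then include -d):
Positive differences: {1, 2, 3, 4, 6, 7, 9, 13}
Full difference set: {0} ∪ (positive diffs) ∪ (negative diffs).
|A - A| = 1 + 2·8 = 17 (matches direct enumeration: 17).

|A - A| = 17


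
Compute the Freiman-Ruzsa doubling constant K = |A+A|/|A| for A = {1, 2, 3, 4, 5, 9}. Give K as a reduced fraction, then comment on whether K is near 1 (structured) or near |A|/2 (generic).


|A| = 6.
Compute A + A by enumerating all 36 pairs.
A + A = {2, 3, 4, 5, 6, 7, 8, 9, 10, 11, 12, 13, 14, 18}, so |A + A| = 14.
K = |A + A| / |A| = 14/6 = 7/3 ≈ 2.3333.
Reference: AP of size 6 gives K = 11/6 ≈ 1.8333; a fully generic set of size 6 gives K ≈ 3.5000.

|A| = 6, |A + A| = 14, K = 14/6 = 7/3.


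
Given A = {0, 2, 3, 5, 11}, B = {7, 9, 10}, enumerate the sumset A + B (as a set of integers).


A + B = {a + b : a ∈ A, b ∈ B}.
Enumerate all |A|·|B| = 5·3 = 15 pairs (a, b) and collect distinct sums.
a = 0: 0+7=7, 0+9=9, 0+10=10
a = 2: 2+7=9, 2+9=11, 2+10=12
a = 3: 3+7=10, 3+9=12, 3+10=13
a = 5: 5+7=12, 5+9=14, 5+10=15
a = 11: 11+7=18, 11+9=20, 11+10=21
Collecting distinct sums: A + B = {7, 9, 10, 11, 12, 13, 14, 15, 18, 20, 21}
|A + B| = 11

A + B = {7, 9, 10, 11, 12, 13, 14, 15, 18, 20, 21}


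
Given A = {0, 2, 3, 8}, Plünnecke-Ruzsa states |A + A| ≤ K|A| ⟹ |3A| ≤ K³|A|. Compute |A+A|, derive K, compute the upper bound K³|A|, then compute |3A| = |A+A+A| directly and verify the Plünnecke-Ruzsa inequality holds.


|A| = 4.
Step 1: Compute A + A by enumerating all 16 pairs.
A + A = {0, 2, 3, 4, 5, 6, 8, 10, 11, 16}, so |A + A| = 10.
Step 2: Doubling constant K = |A + A|/|A| = 10/4 = 10/4 ≈ 2.5000.
Step 3: Plünnecke-Ruzsa gives |3A| ≤ K³·|A| = (2.5000)³ · 4 ≈ 62.5000.
Step 4: Compute 3A = A + A + A directly by enumerating all triples (a,b,c) ∈ A³; |3A| = 18.
Step 5: Check 18 ≤ 62.5000? Yes ✓.

K = 10/4, Plünnecke-Ruzsa bound K³|A| ≈ 62.5000, |3A| = 18, inequality holds.


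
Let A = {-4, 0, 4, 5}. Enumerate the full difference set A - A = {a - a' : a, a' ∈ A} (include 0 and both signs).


A - A = {a - a' : a, a' ∈ A}.
Compute a - a' for each ordered pair (a, a'):
a = -4: -4--4=0, -4-0=-4, -4-4=-8, -4-5=-9
a = 0: 0--4=4, 0-0=0, 0-4=-4, 0-5=-5
a = 4: 4--4=8, 4-0=4, 4-4=0, 4-5=-1
a = 5: 5--4=9, 5-0=5, 5-4=1, 5-5=0
Collecting distinct values (and noting 0 appears from a-a):
A - A = {-9, -8, -5, -4, -1, 0, 1, 4, 5, 8, 9}
|A - A| = 11

A - A = {-9, -8, -5, -4, -1, 0, 1, 4, 5, 8, 9}


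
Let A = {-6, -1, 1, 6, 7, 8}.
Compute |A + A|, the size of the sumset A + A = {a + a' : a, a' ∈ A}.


A + A = {a + a' : a, a' ∈ A}; |A| = 6.
General bounds: 2|A| - 1 ≤ |A + A| ≤ |A|(|A|+1)/2, i.e. 11 ≤ |A + A| ≤ 21.
Lower bound 2|A|-1 is attained iff A is an arithmetic progression.
Enumerate sums a + a' for a ≤ a' (symmetric, so this suffices):
a = -6: -6+-6=-12, -6+-1=-7, -6+1=-5, -6+6=0, -6+7=1, -6+8=2
a = -1: -1+-1=-2, -1+1=0, -1+6=5, -1+7=6, -1+8=7
a = 1: 1+1=2, 1+6=7, 1+7=8, 1+8=9
a = 6: 6+6=12, 6+7=13, 6+8=14
a = 7: 7+7=14, 7+8=15
a = 8: 8+8=16
Distinct sums: {-12, -7, -5, -2, 0, 1, 2, 5, 6, 7, 8, 9, 12, 13, 14, 15, 16}
|A + A| = 17

|A + A| = 17


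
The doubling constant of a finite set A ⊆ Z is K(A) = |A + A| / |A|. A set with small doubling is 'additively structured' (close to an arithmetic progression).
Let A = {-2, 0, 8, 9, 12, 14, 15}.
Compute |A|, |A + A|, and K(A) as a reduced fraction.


|A| = 7.
Compute A + A by enumerating all 49 pairs.
A + A = {-4, -2, 0, 6, 7, 8, 9, 10, 12, 13, 14, 15, 16, 17, 18, 20, 21, 22, 23, 24, 26, 27, 28, 29, 30}, so |A + A| = 25.
K = |A + A| / |A| = 25/7 (already in lowest terms) ≈ 3.5714.
Reference: AP of size 7 gives K = 13/7 ≈ 1.8571; a fully generic set of size 7 gives K ≈ 4.0000.

|A| = 7, |A + A| = 25, K = 25/7.


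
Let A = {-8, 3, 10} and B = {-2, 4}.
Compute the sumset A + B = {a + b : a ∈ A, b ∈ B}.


A + B = {a + b : a ∈ A, b ∈ B}.
Enumerate all |A|·|B| = 3·2 = 6 pairs (a, b) and collect distinct sums.
a = -8: -8+-2=-10, -8+4=-4
a = 3: 3+-2=1, 3+4=7
a = 10: 10+-2=8, 10+4=14
Collecting distinct sums: A + B = {-10, -4, 1, 7, 8, 14}
|A + B| = 6

A + B = {-10, -4, 1, 7, 8, 14}


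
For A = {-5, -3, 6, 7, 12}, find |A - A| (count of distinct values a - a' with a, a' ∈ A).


A - A = {a - a' : a, a' ∈ A}; |A| = 5.
Bounds: 2|A|-1 ≤ |A - A| ≤ |A|² - |A| + 1, i.e. 9 ≤ |A - A| ≤ 21.
Note: 0 ∈ A - A always (from a - a). The set is symmetric: if d ∈ A - A then -d ∈ A - A.
Enumerate nonzero differences d = a - a' with a > a' (then include -d):
Positive differences: {1, 2, 5, 6, 9, 10, 11, 12, 15, 17}
Full difference set: {0} ∪ (positive diffs) ∪ (negative diffs).
|A - A| = 1 + 2·10 = 21 (matches direct enumeration: 21).

|A - A| = 21


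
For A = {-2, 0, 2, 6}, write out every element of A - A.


A - A = {a - a' : a, a' ∈ A}.
Compute a - a' for each ordered pair (a, a'):
a = -2: -2--2=0, -2-0=-2, -2-2=-4, -2-6=-8
a = 0: 0--2=2, 0-0=0, 0-2=-2, 0-6=-6
a = 2: 2--2=4, 2-0=2, 2-2=0, 2-6=-4
a = 6: 6--2=8, 6-0=6, 6-2=4, 6-6=0
Collecting distinct values (and noting 0 appears from a-a):
A - A = {-8, -6, -4, -2, 0, 2, 4, 6, 8}
|A - A| = 9

A - A = {-8, -6, -4, -2, 0, 2, 4, 6, 8}


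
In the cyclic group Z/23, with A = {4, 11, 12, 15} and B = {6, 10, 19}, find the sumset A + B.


Work in Z/23Z: reduce every sum a + b modulo 23.
Enumerate all 12 pairs:
a = 4: 4+6=10, 4+10=14, 4+19=0
a = 11: 11+6=17, 11+10=21, 11+19=7
a = 12: 12+6=18, 12+10=22, 12+19=8
a = 15: 15+6=21, 15+10=2, 15+19=11
Distinct residues collected: {0, 2, 7, 8, 10, 11, 14, 17, 18, 21, 22}
|A + B| = 11 (out of 23 total residues).

A + B = {0, 2, 7, 8, 10, 11, 14, 17, 18, 21, 22}


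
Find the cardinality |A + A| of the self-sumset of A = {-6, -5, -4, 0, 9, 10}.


A + A = {a + a' : a, a' ∈ A}; |A| = 6.
General bounds: 2|A| - 1 ≤ |A + A| ≤ |A|(|A|+1)/2, i.e. 11 ≤ |A + A| ≤ 21.
Lower bound 2|A|-1 is attained iff A is an arithmetic progression.
Enumerate sums a + a' for a ≤ a' (symmetric, so this suffices):
a = -6: -6+-6=-12, -6+-5=-11, -6+-4=-10, -6+0=-6, -6+9=3, -6+10=4
a = -5: -5+-5=-10, -5+-4=-9, -5+0=-5, -5+9=4, -5+10=5
a = -4: -4+-4=-8, -4+0=-4, -4+9=5, -4+10=6
a = 0: 0+0=0, 0+9=9, 0+10=10
a = 9: 9+9=18, 9+10=19
a = 10: 10+10=20
Distinct sums: {-12, -11, -10, -9, -8, -6, -5, -4, 0, 3, 4, 5, 6, 9, 10, 18, 19, 20}
|A + A| = 18

|A + A| = 18


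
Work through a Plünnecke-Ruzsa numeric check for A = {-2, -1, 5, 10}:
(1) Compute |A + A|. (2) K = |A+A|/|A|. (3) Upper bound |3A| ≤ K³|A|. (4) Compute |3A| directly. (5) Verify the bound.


|A| = 4.
Step 1: Compute A + A by enumerating all 16 pairs.
A + A = {-4, -3, -2, 3, 4, 8, 9, 10, 15, 20}, so |A + A| = 10.
Step 2: Doubling constant K = |A + A|/|A| = 10/4 = 10/4 ≈ 2.5000.
Step 3: Plünnecke-Ruzsa gives |3A| ≤ K³·|A| = (2.5000)³ · 4 ≈ 62.5000.
Step 4: Compute 3A = A + A + A directly by enumerating all triples (a,b,c) ∈ A³; |3A| = 19.
Step 5: Check 19 ≤ 62.5000? Yes ✓.

K = 10/4, Plünnecke-Ruzsa bound K³|A| ≈ 62.5000, |3A| = 19, inequality holds.


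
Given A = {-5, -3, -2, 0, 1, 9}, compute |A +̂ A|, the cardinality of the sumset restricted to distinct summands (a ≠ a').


Restricted sumset: A +̂ A = {a + a' : a ∈ A, a' ∈ A, a ≠ a'}.
Equivalently, take A + A and drop any sum 2a that is achievable ONLY as a + a for a ∈ A (i.e. sums representable only with equal summands).
Enumerate pairs (a, a') with a < a' (symmetric, so each unordered pair gives one sum; this covers all a ≠ a'):
  -5 + -3 = -8
  -5 + -2 = -7
  -5 + 0 = -5
  -5 + 1 = -4
  -5 + 9 = 4
  -3 + -2 = -5
  -3 + 0 = -3
  -3 + 1 = -2
  -3 + 9 = 6
  -2 + 0 = -2
  -2 + 1 = -1
  -2 + 9 = 7
  0 + 1 = 1
  0 + 9 = 9
  1 + 9 = 10
Collected distinct sums: {-8, -7, -5, -4, -3, -2, -1, 1, 4, 6, 7, 9, 10}
|A +̂ A| = 13
(Reference bound: |A +̂ A| ≥ 2|A| - 3 for |A| ≥ 2, with |A| = 6 giving ≥ 9.)

|A +̂ A| = 13


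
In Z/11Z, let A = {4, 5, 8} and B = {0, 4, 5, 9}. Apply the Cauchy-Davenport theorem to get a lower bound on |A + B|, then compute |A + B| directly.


Cauchy-Davenport: |A + B| ≥ min(p, |A| + |B| - 1) for A, B nonempty in Z/pZ.
|A| = 3, |B| = 4, p = 11.
CD lower bound = min(11, 3 + 4 - 1) = min(11, 6) = 6.
Compute A + B mod 11 directly:
a = 4: 4+0=4, 4+4=8, 4+5=9, 4+9=2
a = 5: 5+0=5, 5+4=9, 5+5=10, 5+9=3
a = 8: 8+0=8, 8+4=1, 8+5=2, 8+9=6
A + B = {1, 2, 3, 4, 5, 6, 8, 9, 10}, so |A + B| = 9.
Verify: 9 ≥ 6? Yes ✓.

CD lower bound = 6, actual |A + B| = 9.


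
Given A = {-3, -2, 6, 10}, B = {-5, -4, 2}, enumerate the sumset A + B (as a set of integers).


A + B = {a + b : a ∈ A, b ∈ B}.
Enumerate all |A|·|B| = 4·3 = 12 pairs (a, b) and collect distinct sums.
a = -3: -3+-5=-8, -3+-4=-7, -3+2=-1
a = -2: -2+-5=-7, -2+-4=-6, -2+2=0
a = 6: 6+-5=1, 6+-4=2, 6+2=8
a = 10: 10+-5=5, 10+-4=6, 10+2=12
Collecting distinct sums: A + B = {-8, -7, -6, -1, 0, 1, 2, 5, 6, 8, 12}
|A + B| = 11

A + B = {-8, -7, -6, -1, 0, 1, 2, 5, 6, 8, 12}


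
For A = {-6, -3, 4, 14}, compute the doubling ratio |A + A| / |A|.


|A| = 4.
Compute A + A by enumerating all 16 pairs.
A + A = {-12, -9, -6, -2, 1, 8, 11, 18, 28}, so |A + A| = 9.
K = |A + A| / |A| = 9/4 (already in lowest terms) ≈ 2.2500.
Reference: AP of size 4 gives K = 7/4 ≈ 1.7500; a fully generic set of size 4 gives K ≈ 2.5000.

|A| = 4, |A + A| = 9, K = 9/4.


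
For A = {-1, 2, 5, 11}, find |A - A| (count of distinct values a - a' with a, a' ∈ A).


A - A = {a - a' : a, a' ∈ A}; |A| = 4.
Bounds: 2|A|-1 ≤ |A - A| ≤ |A|² - |A| + 1, i.e. 7 ≤ |A - A| ≤ 13.
Note: 0 ∈ A - A always (from a - a). The set is symmetric: if d ∈ A - A then -d ∈ A - A.
Enumerate nonzero differences d = a - a' with a > a' (then include -d):
Positive differences: {3, 6, 9, 12}
Full difference set: {0} ∪ (positive diffs) ∪ (negative diffs).
|A - A| = 1 + 2·4 = 9 (matches direct enumeration: 9).

|A - A| = 9


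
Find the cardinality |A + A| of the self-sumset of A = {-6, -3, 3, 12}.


A + A = {a + a' : a, a' ∈ A}; |A| = 4.
General bounds: 2|A| - 1 ≤ |A + A| ≤ |A|(|A|+1)/2, i.e. 7 ≤ |A + A| ≤ 10.
Lower bound 2|A|-1 is attained iff A is an arithmetic progression.
Enumerate sums a + a' for a ≤ a' (symmetric, so this suffices):
a = -6: -6+-6=-12, -6+-3=-9, -6+3=-3, -6+12=6
a = -3: -3+-3=-6, -3+3=0, -3+12=9
a = 3: 3+3=6, 3+12=15
a = 12: 12+12=24
Distinct sums: {-12, -9, -6, -3, 0, 6, 9, 15, 24}
|A + A| = 9

|A + A| = 9


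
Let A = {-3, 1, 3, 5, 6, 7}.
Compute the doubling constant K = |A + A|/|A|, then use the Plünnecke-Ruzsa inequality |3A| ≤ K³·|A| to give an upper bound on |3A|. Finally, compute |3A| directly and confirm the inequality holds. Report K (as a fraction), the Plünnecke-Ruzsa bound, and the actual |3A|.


|A| = 6.
Step 1: Compute A + A by enumerating all 36 pairs.
A + A = {-6, -2, 0, 2, 3, 4, 6, 7, 8, 9, 10, 11, 12, 13, 14}, so |A + A| = 15.
Step 2: Doubling constant K = |A + A|/|A| = 15/6 = 15/6 ≈ 2.5000.
Step 3: Plünnecke-Ruzsa gives |3A| ≤ K³·|A| = (2.5000)³ · 6 ≈ 93.7500.
Step 4: Compute 3A = A + A + A directly by enumerating all triples (a,b,c) ∈ A³; |3A| = 25.
Step 5: Check 25 ≤ 93.7500? Yes ✓.

K = 15/6, Plünnecke-Ruzsa bound K³|A| ≈ 93.7500, |3A| = 25, inequality holds.


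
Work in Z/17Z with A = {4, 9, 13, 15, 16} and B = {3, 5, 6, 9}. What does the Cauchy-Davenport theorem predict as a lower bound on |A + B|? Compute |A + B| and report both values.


Cauchy-Davenport: |A + B| ≥ min(p, |A| + |B| - 1) for A, B nonempty in Z/pZ.
|A| = 5, |B| = 4, p = 17.
CD lower bound = min(17, 5 + 4 - 1) = min(17, 8) = 8.
Compute A + B mod 17 directly:
a = 4: 4+3=7, 4+5=9, 4+6=10, 4+9=13
a = 9: 9+3=12, 9+5=14, 9+6=15, 9+9=1
a = 13: 13+3=16, 13+5=1, 13+6=2, 13+9=5
a = 15: 15+3=1, 15+5=3, 15+6=4, 15+9=7
a = 16: 16+3=2, 16+5=4, 16+6=5, 16+9=8
A + B = {1, 2, 3, 4, 5, 7, 8, 9, 10, 12, 13, 14, 15, 16}, so |A + B| = 14.
Verify: 14 ≥ 8? Yes ✓.

CD lower bound = 8, actual |A + B| = 14.


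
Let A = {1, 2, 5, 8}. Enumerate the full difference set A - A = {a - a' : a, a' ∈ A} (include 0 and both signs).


A - A = {a - a' : a, a' ∈ A}.
Compute a - a' for each ordered pair (a, a'):
a = 1: 1-1=0, 1-2=-1, 1-5=-4, 1-8=-7
a = 2: 2-1=1, 2-2=0, 2-5=-3, 2-8=-6
a = 5: 5-1=4, 5-2=3, 5-5=0, 5-8=-3
a = 8: 8-1=7, 8-2=6, 8-5=3, 8-8=0
Collecting distinct values (and noting 0 appears from a-a):
A - A = {-7, -6, -4, -3, -1, 0, 1, 3, 4, 6, 7}
|A - A| = 11

A - A = {-7, -6, -4, -3, -1, 0, 1, 3, 4, 6, 7}


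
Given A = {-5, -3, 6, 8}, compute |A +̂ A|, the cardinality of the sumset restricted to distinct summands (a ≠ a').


Restricted sumset: A +̂ A = {a + a' : a ∈ A, a' ∈ A, a ≠ a'}.
Equivalently, take A + A and drop any sum 2a that is achievable ONLY as a + a for a ∈ A (i.e. sums representable only with equal summands).
Enumerate pairs (a, a') with a < a' (symmetric, so each unordered pair gives one sum; this covers all a ≠ a'):
  -5 + -3 = -8
  -5 + 6 = 1
  -5 + 8 = 3
  -3 + 6 = 3
  -3 + 8 = 5
  6 + 8 = 14
Collected distinct sums: {-8, 1, 3, 5, 14}
|A +̂ A| = 5
(Reference bound: |A +̂ A| ≥ 2|A| - 3 for |A| ≥ 2, with |A| = 4 giving ≥ 5.)

|A +̂ A| = 5


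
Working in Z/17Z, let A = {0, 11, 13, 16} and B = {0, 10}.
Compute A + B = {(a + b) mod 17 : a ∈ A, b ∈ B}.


Work in Z/17Z: reduce every sum a + b modulo 17.
Enumerate all 8 pairs:
a = 0: 0+0=0, 0+10=10
a = 11: 11+0=11, 11+10=4
a = 13: 13+0=13, 13+10=6
a = 16: 16+0=16, 16+10=9
Distinct residues collected: {0, 4, 6, 9, 10, 11, 13, 16}
|A + B| = 8 (out of 17 total residues).

A + B = {0, 4, 6, 9, 10, 11, 13, 16}


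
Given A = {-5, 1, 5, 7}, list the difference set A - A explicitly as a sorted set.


A - A = {a - a' : a, a' ∈ A}.
Compute a - a' for each ordered pair (a, a'):
a = -5: -5--5=0, -5-1=-6, -5-5=-10, -5-7=-12
a = 1: 1--5=6, 1-1=0, 1-5=-4, 1-7=-6
a = 5: 5--5=10, 5-1=4, 5-5=0, 5-7=-2
a = 7: 7--5=12, 7-1=6, 7-5=2, 7-7=0
Collecting distinct values (and noting 0 appears from a-a):
A - A = {-12, -10, -6, -4, -2, 0, 2, 4, 6, 10, 12}
|A - A| = 11

A - A = {-12, -10, -6, -4, -2, 0, 2, 4, 6, 10, 12}


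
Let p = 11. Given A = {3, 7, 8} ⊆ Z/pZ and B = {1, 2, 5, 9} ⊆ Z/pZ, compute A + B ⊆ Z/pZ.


Work in Z/11Z: reduce every sum a + b modulo 11.
Enumerate all 12 pairs:
a = 3: 3+1=4, 3+2=5, 3+5=8, 3+9=1
a = 7: 7+1=8, 7+2=9, 7+5=1, 7+9=5
a = 8: 8+1=9, 8+2=10, 8+5=2, 8+9=6
Distinct residues collected: {1, 2, 4, 5, 6, 8, 9, 10}
|A + B| = 8 (out of 11 total residues).

A + B = {1, 2, 4, 5, 6, 8, 9, 10}


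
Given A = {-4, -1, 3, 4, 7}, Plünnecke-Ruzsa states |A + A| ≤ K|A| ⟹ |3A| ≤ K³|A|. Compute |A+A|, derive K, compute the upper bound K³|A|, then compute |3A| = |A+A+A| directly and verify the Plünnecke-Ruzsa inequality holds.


|A| = 5.
Step 1: Compute A + A by enumerating all 25 pairs.
A + A = {-8, -5, -2, -1, 0, 2, 3, 6, 7, 8, 10, 11, 14}, so |A + A| = 13.
Step 2: Doubling constant K = |A + A|/|A| = 13/5 = 13/5 ≈ 2.6000.
Step 3: Plünnecke-Ruzsa gives |3A| ≤ K³·|A| = (2.6000)³ · 5 ≈ 87.8800.
Step 4: Compute 3A = A + A + A directly by enumerating all triples (a,b,c) ∈ A³; |3A| = 25.
Step 5: Check 25 ≤ 87.8800? Yes ✓.

K = 13/5, Plünnecke-Ruzsa bound K³|A| ≈ 87.8800, |3A| = 25, inequality holds.


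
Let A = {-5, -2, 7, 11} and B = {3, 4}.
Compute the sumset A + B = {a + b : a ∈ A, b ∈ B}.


A + B = {a + b : a ∈ A, b ∈ B}.
Enumerate all |A|·|B| = 4·2 = 8 pairs (a, b) and collect distinct sums.
a = -5: -5+3=-2, -5+4=-1
a = -2: -2+3=1, -2+4=2
a = 7: 7+3=10, 7+4=11
a = 11: 11+3=14, 11+4=15
Collecting distinct sums: A + B = {-2, -1, 1, 2, 10, 11, 14, 15}
|A + B| = 8

A + B = {-2, -1, 1, 2, 10, 11, 14, 15}


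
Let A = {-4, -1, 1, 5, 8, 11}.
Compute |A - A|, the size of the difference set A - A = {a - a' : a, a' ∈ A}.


A - A = {a - a' : a, a' ∈ A}; |A| = 6.
Bounds: 2|A|-1 ≤ |A - A| ≤ |A|² - |A| + 1, i.e. 11 ≤ |A - A| ≤ 31.
Note: 0 ∈ A - A always (from a - a). The set is symmetric: if d ∈ A - A then -d ∈ A - A.
Enumerate nonzero differences d = a - a' with a > a' (then include -d):
Positive differences: {2, 3, 4, 5, 6, 7, 9, 10, 12, 15}
Full difference set: {0} ∪ (positive diffs) ∪ (negative diffs).
|A - A| = 1 + 2·10 = 21 (matches direct enumeration: 21).

|A - A| = 21


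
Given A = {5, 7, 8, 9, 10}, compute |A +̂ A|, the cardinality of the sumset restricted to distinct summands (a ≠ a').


Restricted sumset: A +̂ A = {a + a' : a ∈ A, a' ∈ A, a ≠ a'}.
Equivalently, take A + A and drop any sum 2a that is achievable ONLY as a + a for a ∈ A (i.e. sums representable only with equal summands).
Enumerate pairs (a, a') with a < a' (symmetric, so each unordered pair gives one sum; this covers all a ≠ a'):
  5 + 7 = 12
  5 + 8 = 13
  5 + 9 = 14
  5 + 10 = 15
  7 + 8 = 15
  7 + 9 = 16
  7 + 10 = 17
  8 + 9 = 17
  8 + 10 = 18
  9 + 10 = 19
Collected distinct sums: {12, 13, 14, 15, 16, 17, 18, 19}
|A +̂ A| = 8
(Reference bound: |A +̂ A| ≥ 2|A| - 3 for |A| ≥ 2, with |A| = 5 giving ≥ 7.)

|A +̂ A| = 8


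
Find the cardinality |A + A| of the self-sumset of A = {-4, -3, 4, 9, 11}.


A + A = {a + a' : a, a' ∈ A}; |A| = 5.
General bounds: 2|A| - 1 ≤ |A + A| ≤ |A|(|A|+1)/2, i.e. 9 ≤ |A + A| ≤ 15.
Lower bound 2|A|-1 is attained iff A is an arithmetic progression.
Enumerate sums a + a' for a ≤ a' (symmetric, so this suffices):
a = -4: -4+-4=-8, -4+-3=-7, -4+4=0, -4+9=5, -4+11=7
a = -3: -3+-3=-6, -3+4=1, -3+9=6, -3+11=8
a = 4: 4+4=8, 4+9=13, 4+11=15
a = 9: 9+9=18, 9+11=20
a = 11: 11+11=22
Distinct sums: {-8, -7, -6, 0, 1, 5, 6, 7, 8, 13, 15, 18, 20, 22}
|A + A| = 14

|A + A| = 14


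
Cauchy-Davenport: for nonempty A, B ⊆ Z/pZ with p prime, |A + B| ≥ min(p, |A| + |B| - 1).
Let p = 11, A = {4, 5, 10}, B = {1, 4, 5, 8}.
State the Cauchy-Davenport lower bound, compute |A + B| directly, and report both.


Cauchy-Davenport: |A + B| ≥ min(p, |A| + |B| - 1) for A, B nonempty in Z/pZ.
|A| = 3, |B| = 4, p = 11.
CD lower bound = min(11, 3 + 4 - 1) = min(11, 6) = 6.
Compute A + B mod 11 directly:
a = 4: 4+1=5, 4+4=8, 4+5=9, 4+8=1
a = 5: 5+1=6, 5+4=9, 5+5=10, 5+8=2
a = 10: 10+1=0, 10+4=3, 10+5=4, 10+8=7
A + B = {0, 1, 2, 3, 4, 5, 6, 7, 8, 9, 10}, so |A + B| = 11.
Verify: 11 ≥ 6? Yes ✓.

CD lower bound = 6, actual |A + B| = 11.


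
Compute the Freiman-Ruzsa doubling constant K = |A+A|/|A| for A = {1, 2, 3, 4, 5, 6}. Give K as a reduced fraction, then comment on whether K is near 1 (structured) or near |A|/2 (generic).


|A| = 6.
Compute A + A by enumerating all 36 pairs.
A + A = {2, 3, 4, 5, 6, 7, 8, 9, 10, 11, 12}, so |A + A| = 11.
K = |A + A| / |A| = 11/6 (already in lowest terms) ≈ 1.8333.
Reference: AP of size 6 gives K = 11/6 ≈ 1.8333; a fully generic set of size 6 gives K ≈ 3.5000.

|A| = 6, |A + A| = 11, K = 11/6.


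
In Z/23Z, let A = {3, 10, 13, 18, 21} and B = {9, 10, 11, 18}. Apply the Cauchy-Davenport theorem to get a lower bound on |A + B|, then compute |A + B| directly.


Cauchy-Davenport: |A + B| ≥ min(p, |A| + |B| - 1) for A, B nonempty in Z/pZ.
|A| = 5, |B| = 4, p = 23.
CD lower bound = min(23, 5 + 4 - 1) = min(23, 8) = 8.
Compute A + B mod 23 directly:
a = 3: 3+9=12, 3+10=13, 3+11=14, 3+18=21
a = 10: 10+9=19, 10+10=20, 10+11=21, 10+18=5
a = 13: 13+9=22, 13+10=0, 13+11=1, 13+18=8
a = 18: 18+9=4, 18+10=5, 18+11=6, 18+18=13
a = 21: 21+9=7, 21+10=8, 21+11=9, 21+18=16
A + B = {0, 1, 4, 5, 6, 7, 8, 9, 12, 13, 14, 16, 19, 20, 21, 22}, so |A + B| = 16.
Verify: 16 ≥ 8? Yes ✓.

CD lower bound = 8, actual |A + B| = 16.


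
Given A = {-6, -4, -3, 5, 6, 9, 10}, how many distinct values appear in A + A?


A + A = {a + a' : a, a' ∈ A}; |A| = 7.
General bounds: 2|A| - 1 ≤ |A + A| ≤ |A|(|A|+1)/2, i.e. 13 ≤ |A + A| ≤ 28.
Lower bound 2|A|-1 is attained iff A is an arithmetic progression.
Enumerate sums a + a' for a ≤ a' (symmetric, so this suffices):
a = -6: -6+-6=-12, -6+-4=-10, -6+-3=-9, -6+5=-1, -6+6=0, -6+9=3, -6+10=4
a = -4: -4+-4=-8, -4+-3=-7, -4+5=1, -4+6=2, -4+9=5, -4+10=6
a = -3: -3+-3=-6, -3+5=2, -3+6=3, -3+9=6, -3+10=7
a = 5: 5+5=10, 5+6=11, 5+9=14, 5+10=15
a = 6: 6+6=12, 6+9=15, 6+10=16
a = 9: 9+9=18, 9+10=19
a = 10: 10+10=20
Distinct sums: {-12, -10, -9, -8, -7, -6, -1, 0, 1, 2, 3, 4, 5, 6, 7, 10, 11, 12, 14, 15, 16, 18, 19, 20}
|A + A| = 24

|A + A| = 24


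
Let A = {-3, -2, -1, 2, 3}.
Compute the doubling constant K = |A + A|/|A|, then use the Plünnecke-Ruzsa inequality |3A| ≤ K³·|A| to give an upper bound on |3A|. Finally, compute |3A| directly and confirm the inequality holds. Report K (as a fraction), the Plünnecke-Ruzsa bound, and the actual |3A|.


|A| = 5.
Step 1: Compute A + A by enumerating all 25 pairs.
A + A = {-6, -5, -4, -3, -2, -1, 0, 1, 2, 4, 5, 6}, so |A + A| = 12.
Step 2: Doubling constant K = |A + A|/|A| = 12/5 = 12/5 ≈ 2.4000.
Step 3: Plünnecke-Ruzsa gives |3A| ≤ K³·|A| = (2.4000)³ · 5 ≈ 69.1200.
Step 4: Compute 3A = A + A + A directly by enumerating all triples (a,b,c) ∈ A³; |3A| = 19.
Step 5: Check 19 ≤ 69.1200? Yes ✓.

K = 12/5, Plünnecke-Ruzsa bound K³|A| ≈ 69.1200, |3A| = 19, inequality holds.


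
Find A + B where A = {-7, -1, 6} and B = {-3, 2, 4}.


A + B = {a + b : a ∈ A, b ∈ B}.
Enumerate all |A|·|B| = 3·3 = 9 pairs (a, b) and collect distinct sums.
a = -7: -7+-3=-10, -7+2=-5, -7+4=-3
a = -1: -1+-3=-4, -1+2=1, -1+4=3
a = 6: 6+-3=3, 6+2=8, 6+4=10
Collecting distinct sums: A + B = {-10, -5, -4, -3, 1, 3, 8, 10}
|A + B| = 8

A + B = {-10, -5, -4, -3, 1, 3, 8, 10}


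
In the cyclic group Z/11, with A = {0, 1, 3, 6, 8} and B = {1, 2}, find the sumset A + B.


Work in Z/11Z: reduce every sum a + b modulo 11.
Enumerate all 10 pairs:
a = 0: 0+1=1, 0+2=2
a = 1: 1+1=2, 1+2=3
a = 3: 3+1=4, 3+2=5
a = 6: 6+1=7, 6+2=8
a = 8: 8+1=9, 8+2=10
Distinct residues collected: {1, 2, 3, 4, 5, 7, 8, 9, 10}
|A + B| = 9 (out of 11 total residues).

A + B = {1, 2, 3, 4, 5, 7, 8, 9, 10}


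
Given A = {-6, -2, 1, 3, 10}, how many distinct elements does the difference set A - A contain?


A - A = {a - a' : a, a' ∈ A}; |A| = 5.
Bounds: 2|A|-1 ≤ |A - A| ≤ |A|² - |A| + 1, i.e. 9 ≤ |A - A| ≤ 21.
Note: 0 ∈ A - A always (from a - a). The set is symmetric: if d ∈ A - A then -d ∈ A - A.
Enumerate nonzero differences d = a - a' with a > a' (then include -d):
Positive differences: {2, 3, 4, 5, 7, 9, 12, 16}
Full difference set: {0} ∪ (positive diffs) ∪ (negative diffs).
|A - A| = 1 + 2·8 = 17 (matches direct enumeration: 17).

|A - A| = 17


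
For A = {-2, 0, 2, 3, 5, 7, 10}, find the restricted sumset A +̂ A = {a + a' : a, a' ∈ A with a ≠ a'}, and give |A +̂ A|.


Restricted sumset: A +̂ A = {a + a' : a ∈ A, a' ∈ A, a ≠ a'}.
Equivalently, take A + A and drop any sum 2a that is achievable ONLY as a + a for a ∈ A (i.e. sums representable only with equal summands).
Enumerate pairs (a, a') with a < a' (symmetric, so each unordered pair gives one sum; this covers all a ≠ a'):
  -2 + 0 = -2
  -2 + 2 = 0
  -2 + 3 = 1
  -2 + 5 = 3
  -2 + 7 = 5
  -2 + 10 = 8
  0 + 2 = 2
  0 + 3 = 3
  0 + 5 = 5
  0 + 7 = 7
  0 + 10 = 10
  2 + 3 = 5
  2 + 5 = 7
  2 + 7 = 9
  2 + 10 = 12
  3 + 5 = 8
  3 + 7 = 10
  3 + 10 = 13
  5 + 7 = 12
  5 + 10 = 15
  7 + 10 = 17
Collected distinct sums: {-2, 0, 1, 2, 3, 5, 7, 8, 9, 10, 12, 13, 15, 17}
|A +̂ A| = 14
(Reference bound: |A +̂ A| ≥ 2|A| - 3 for |A| ≥ 2, with |A| = 7 giving ≥ 11.)

|A +̂ A| = 14


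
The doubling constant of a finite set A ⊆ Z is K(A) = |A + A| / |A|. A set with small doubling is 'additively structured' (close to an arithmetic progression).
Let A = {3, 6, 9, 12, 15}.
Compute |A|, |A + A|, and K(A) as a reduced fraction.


|A| = 5.
Compute A + A by enumerating all 25 pairs.
A + A = {6, 9, 12, 15, 18, 21, 24, 27, 30}, so |A + A| = 9.
K = |A + A| / |A| = 9/5 (already in lowest terms) ≈ 1.8000.
Reference: AP of size 5 gives K = 9/5 ≈ 1.8000; a fully generic set of size 5 gives K ≈ 3.0000.

|A| = 5, |A + A| = 9, K = 9/5.


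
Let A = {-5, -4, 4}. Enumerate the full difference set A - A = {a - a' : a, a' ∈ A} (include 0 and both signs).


A - A = {a - a' : a, a' ∈ A}.
Compute a - a' for each ordered pair (a, a'):
a = -5: -5--5=0, -5--4=-1, -5-4=-9
a = -4: -4--5=1, -4--4=0, -4-4=-8
a = 4: 4--5=9, 4--4=8, 4-4=0
Collecting distinct values (and noting 0 appears from a-a):
A - A = {-9, -8, -1, 0, 1, 8, 9}
|A - A| = 7

A - A = {-9, -8, -1, 0, 1, 8, 9}


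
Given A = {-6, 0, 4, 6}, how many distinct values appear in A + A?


A + A = {a + a' : a, a' ∈ A}; |A| = 4.
General bounds: 2|A| - 1 ≤ |A + A| ≤ |A|(|A|+1)/2, i.e. 7 ≤ |A + A| ≤ 10.
Lower bound 2|A|-1 is attained iff A is an arithmetic progression.
Enumerate sums a + a' for a ≤ a' (symmetric, so this suffices):
a = -6: -6+-6=-12, -6+0=-6, -6+4=-2, -6+6=0
a = 0: 0+0=0, 0+4=4, 0+6=6
a = 4: 4+4=8, 4+6=10
a = 6: 6+6=12
Distinct sums: {-12, -6, -2, 0, 4, 6, 8, 10, 12}
|A + A| = 9

|A + A| = 9
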